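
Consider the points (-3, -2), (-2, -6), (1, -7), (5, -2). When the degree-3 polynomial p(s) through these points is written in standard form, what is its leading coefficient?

The leading coefficient equals the top divided difference p[-3,-2,1,5].
p[-3,-2] = (-6 - (-2)) / (-2 - (-3)) = -4
p[-2,1] = (-7 - (-6)) / (1 - (-2)) = -1/3
p[1,5] = (-2 - (-7)) / (5 - 1) = 5/4
p[-3,-2,1] = (-1/3 - (-4)) / (1 - (-3)) = 11/12
p[-2,1,5] = (5/4 - (-1/3)) / (5 - (-2)) = 19/84
p[-3,-2,1,5] = (19/84 - 11/12) / (5 - (-3)) = -29/336

-29/336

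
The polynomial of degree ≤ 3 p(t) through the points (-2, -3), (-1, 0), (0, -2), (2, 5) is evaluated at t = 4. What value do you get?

70

Evaluate each Lagrange basis at t = 4:
L_0(4) = (5)·(4)·(2)/[(-1)·(-2)·(-4)] = -5
L_1(4) = (6)·(4)·(2)/[(1)·(-1)·(-3)] = 16
L_2(4) = (6)·(5)·(2)/[(2)·(1)·(-2)] = -15
L_3(4) = (6)·(5)·(4)/[(4)·(3)·(2)] = 5
Sum: (-3)·(-5) + 0 + (-2)·(-15) + 5·(5) = 70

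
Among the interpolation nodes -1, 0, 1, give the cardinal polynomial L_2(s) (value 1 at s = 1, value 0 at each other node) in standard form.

L_2(s) = (s + 1)s / [(2)·(1)]
       = (s^2 + s) / (2)

L_2(s) = (1/2)s^2 + (1/2)s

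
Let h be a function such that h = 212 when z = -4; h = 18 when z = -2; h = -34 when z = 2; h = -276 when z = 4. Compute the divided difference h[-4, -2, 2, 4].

h[-4,-2] = (18 - 212) / (-2 - (-4)) = -97
h[-2,2] = (-34 - 18) / (2 - (-2)) = -13
h[2,4] = (-276 - (-34)) / (4 - 2) = -121
h[-4,-2,2] = (-13 - (-97)) / (2 - (-4)) = 14
h[-2,2,4] = (-121 - (-13)) / (4 - (-2)) = -18
h[-4,-2,2,4] = (-18 - 14) / (4 - (-4)) = -4

-4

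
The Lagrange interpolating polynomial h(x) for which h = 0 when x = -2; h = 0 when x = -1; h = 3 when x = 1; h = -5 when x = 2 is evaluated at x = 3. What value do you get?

-80/3

L_0(3) = (4)·(2)·(1)/[(-1)·(-3)·(-4)] = -2/3
L_1(3) = (5)·(2)·(1)/[(1)·(-2)·(-3)] = 5/3
L_2(3) = (5)·(4)·(1)/[(3)·(2)·(-1)] = -10/3
L_3(3) = (5)·(4)·(2)/[(4)·(3)·(1)] = 10/3
Sum: 0 + 0 + 3·(-10/3) + (-5)·(10/3) = -80/3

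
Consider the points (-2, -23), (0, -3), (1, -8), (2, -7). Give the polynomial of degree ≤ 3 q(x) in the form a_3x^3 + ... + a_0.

q(x) = 2x^3 - 3x^2 - 4x - 3

Newton's divided differences:
q[-2,0] = (-3 - (-23)) / (0 - (-2)) = 10
q[0,1] = (-8 - (-3)) / (1 - 0) = -5
q[1,2] = (-7 - (-8)) / (2 - 1) = 1
q[-2,0,1] = (-5 - 10) / (1 - (-2)) = -5
q[0,1,2] = (1 - (-5)) / (2 - 0) = 3
q[-2,0,1,2] = (3 - (-5)) / (2 - (-2)) = 2
q(x) = -23 + 10·(x + 2) + (-5)·(x + 2)x + 2·(x + 2)x(x - 1)
Expanding: q(x) = 2x^3 - 3x^2 - 4x - 3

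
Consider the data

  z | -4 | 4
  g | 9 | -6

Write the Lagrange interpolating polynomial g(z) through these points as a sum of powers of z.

g(z) = -(15/8)z + 3/2

Build the Lagrange basis polynomials:
L_0(z) = (z - 4) / [-8] = -(1/8)z + 1/2
L_1(z) = (z + 4) / [8] = (1/8)z + 1/2
g(z) = 9·L_0 + (-6)·L_1
  9·L_0(z) = -(9/8)z + 9/2
  (-6)·L_1(z) = -(3/4)z - 3
Adding term by term: -(15/8)z + 3/2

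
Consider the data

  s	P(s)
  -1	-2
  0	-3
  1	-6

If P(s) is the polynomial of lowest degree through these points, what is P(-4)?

-11

L_0(-4) = (-4)·(-5)/[(-1)·(-2)] = 10
L_1(-4) = (-3)·(-5)/[(1)·(-1)] = -15
L_2(-4) = (-3)·(-4)/[(2)·(1)] = 6
Sum: (-2)·(10) + (-3)·(-15) + (-6)·(6) = -11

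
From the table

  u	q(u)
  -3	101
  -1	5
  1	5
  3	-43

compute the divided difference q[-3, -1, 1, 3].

q[-3,-1] = (5 - 101) / (-1 - (-3)) = -48
q[-1,1] = (5 - 5) / (1 - (-1)) = 0
q[1,3] = (-43 - 5) / (3 - 1) = -24
q[-3,-1,1] = (0 - (-48)) / (1 - (-3)) = 12
q[-1,1,3] = (-24 - 0) / (3 - (-1)) = -6
q[-3,-1,1,3] = (-6 - 12) / (3 - (-3)) = -3

-3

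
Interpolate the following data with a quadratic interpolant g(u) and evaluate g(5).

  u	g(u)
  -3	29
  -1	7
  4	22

37

L_0(5) = (6)·(1)/[(-2)·(-7)] = 3/7
L_1(5) = (8)·(1)/[(2)·(-5)] = -4/5
L_2(5) = (8)·(6)/[(7)·(5)] = 48/35
Sum: 29·(3/7) + 7·(-4/5) + 22·(48/35) = 37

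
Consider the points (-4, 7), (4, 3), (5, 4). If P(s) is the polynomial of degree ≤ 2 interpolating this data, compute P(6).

Evaluate each Lagrange basis at s = 6:
L_0(6) = (2)·(1)/[(-8)·(-9)] = 1/36
L_1(6) = (10)·(1)/[(8)·(-1)] = -5/4
L_2(6) = (10)·(2)/[(9)·(1)] = 20/9
Sum: 7·(1/36) + 3·(-5/4) + 4·(20/9) = 16/3

16/3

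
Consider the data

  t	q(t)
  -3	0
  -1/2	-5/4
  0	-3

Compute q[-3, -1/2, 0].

q[-3,-1/2] = (-5/4 - 0) / (-1/2 - (-3)) = -1/2
q[-1/2,0] = (-3 - (-5/4)) / (0 - (-1/2)) = -7/2
q[-3,-1/2,0] = (-7/2 - (-1/2)) / (0 - (-3)) = -1

-1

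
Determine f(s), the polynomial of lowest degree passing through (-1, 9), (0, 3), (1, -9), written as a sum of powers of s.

f(s) = -3s^2 - 9s + 3

Build the Lagrange basis polynomials:
L_0(s) = s(s - 1) / [2] = (1/2)s^2 - (1/2)s
L_1(s) = (s + 1)(s - 1) / [-1] = -s^2 + 1
L_2(s) = (s + 1)s / [2] = (1/2)s^2 + (1/2)s
f(s) = 9·L_0 + 3·L_1 + (-9)·L_2
  9·L_0(s) = (9/2)s^2 - (9/2)s
  3·L_1(s) = -3s^2 + 3
  (-9)·L_2(s) = -(9/2)s^2 - (9/2)s
Adding term by term: -3s^2 - 9s + 3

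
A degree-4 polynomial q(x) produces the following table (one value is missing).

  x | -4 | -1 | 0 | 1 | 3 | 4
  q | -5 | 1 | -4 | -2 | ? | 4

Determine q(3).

The 5 known values determine q uniquely (degree ≤ 4).
Evaluate each Lagrange basis at x = 3:
L_0(3) = (4)·(3)·(2)·(-1)/[(-3)·(-4)·(-5)·(-8)] = -1/20
L_1(3) = (7)·(3)·(2)·(-1)/[(3)·(-1)·(-2)·(-5)] = 7/5
L_2(3) = (7)·(4)·(2)·(-1)/[(4)·(1)·(-1)·(-4)] = -7/2
L_3(3) = (7)·(4)·(3)·(-1)/[(5)·(2)·(1)·(-3)] = 14/5
L_4(3) = (7)·(4)·(3)·(2)/[(8)·(5)·(4)·(3)] = 7/20
Sum: (-5)·(-1/20) + 1·(7/5) + (-4)·(-7/2) + (-2)·(14/5) + 4·(7/20) = 229/20

229/20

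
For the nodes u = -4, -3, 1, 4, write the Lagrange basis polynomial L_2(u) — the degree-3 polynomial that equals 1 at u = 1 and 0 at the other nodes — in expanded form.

L_2(u) = -(1/60)u^3 - (1/20)u^2 + (4/15)u + 4/5

L_2(u) = (u + 4)(u + 3)(u - 4) / [(5)·(4)·(-3)]
       = (u^3 + 3u^2 - 16u - 48) / (-60)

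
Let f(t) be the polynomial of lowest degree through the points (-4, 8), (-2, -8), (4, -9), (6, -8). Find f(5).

Evaluate each Lagrange basis at t = 5:
L_0(5) = (7)·(1)·(-1)/[(-2)·(-8)·(-10)] = 7/160
L_1(5) = (9)·(1)·(-1)/[(2)·(-6)·(-8)] = -3/32
L_2(5) = (9)·(7)·(-1)/[(8)·(6)·(-2)] = 21/32
L_3(5) = (9)·(7)·(1)/[(10)·(8)·(2)] = 63/160
Sum: 8·(7/160) + (-8)·(-3/32) + (-9)·(21/32) + (-8)·(63/160) = -1273/160

-1273/160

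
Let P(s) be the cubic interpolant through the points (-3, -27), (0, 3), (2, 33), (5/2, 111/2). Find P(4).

Evaluate each Lagrange basis at s = 4:
L_0(4) = (4)·(2)·(3/2)/[(-3)·(-5)·(-11/2)] = -8/55
L_1(4) = (7)·(2)·(3/2)/[(3)·(-2)·(-5/2)] = 7/5
L_2(4) = (7)·(4)·(3/2)/[(5)·(2)·(-1/2)] = -42/5
L_3(4) = (7)·(4)·(2)/[(11/2)·(5/2)·(1/2)] = 448/55
Sum: (-27)·(-8/55) + 3·(7/5) + 33·(-42/5) + 111/2·(448/55) = 183

183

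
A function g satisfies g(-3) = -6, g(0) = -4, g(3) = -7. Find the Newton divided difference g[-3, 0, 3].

-5/18

g[-3,0] = (-4 - (-6)) / (0 - (-3)) = 2/3
g[0,3] = (-7 - (-4)) / (3 - 0) = -1
g[-3,0,3] = (-1 - 2/3) / (3 - (-3)) = -5/18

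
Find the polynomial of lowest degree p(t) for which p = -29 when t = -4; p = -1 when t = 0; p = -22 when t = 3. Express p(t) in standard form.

p(t) = -2t^2 - t - 1

L_0(t) = t(t - 3) / [28] = (1/28)t^2 - (3/28)t
L_1(t) = (t + 4)(t - 3) / [-12] = -(1/12)t^2 - (1/12)t + 1
L_2(t) = (t + 4)t / [21] = (1/21)t^2 + (4/21)t
p(t) = (-29)·L_0 + (-1)·L_1 + (-22)·L_2
  (-29)·L_0(t) = -(29/28)t^2 + (87/28)t
  (-1)·L_1(t) = (1/12)t^2 + (1/12)t - 1
  (-22)·L_2(t) = -(22/21)t^2 - (88/21)t
Adding term by term: -2t^2 - t - 1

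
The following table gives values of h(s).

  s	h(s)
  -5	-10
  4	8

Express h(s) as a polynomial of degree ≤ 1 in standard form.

h(s) = 2s

L_0(s) = (s - 4) / [-9] = -(1/9)s + 4/9
L_1(s) = (s + 5) / [9] = (1/9)s + 5/9
h(s) = (-10)·L_0 + 8·L_1
  (-10)·L_0(s) = (10/9)s - 40/9
  8·L_1(s) = (8/9)s + 40/9
Adding term by term: 2s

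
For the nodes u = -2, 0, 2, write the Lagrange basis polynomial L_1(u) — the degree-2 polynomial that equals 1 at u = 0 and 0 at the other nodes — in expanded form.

L_1(u) = (u + 2)(u - 2) / [(2)·(-2)]
       = (u^2 - 4) / (-4)

L_1(u) = -(1/4)u^2 + 1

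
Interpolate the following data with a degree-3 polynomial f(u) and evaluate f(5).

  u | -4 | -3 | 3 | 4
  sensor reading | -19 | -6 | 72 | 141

242

L_0(5) = (8)·(2)·(1)/[(-1)·(-7)·(-8)] = -2/7
L_1(5) = (9)·(2)·(1)/[(1)·(-6)·(-7)] = 3/7
L_2(5) = (9)·(8)·(1)/[(7)·(6)·(-1)] = -12/7
L_3(5) = (9)·(8)·(2)/[(8)·(7)·(1)] = 18/7
Sum: (-19)·(-2/7) + (-6)·(3/7) + 72·(-12/7) + 141·(18/7) = 242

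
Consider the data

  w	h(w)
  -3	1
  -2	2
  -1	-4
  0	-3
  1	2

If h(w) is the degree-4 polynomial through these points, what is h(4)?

-244

Using Newton's divided-difference form:
h[-3,-2] = (2 - 1) / (-2 - (-3)) = 1
h[-2,-1] = (-4 - 2) / (-1 - (-2)) = -6
h[-1,0] = (-3 - (-4)) / (0 - (-1)) = 1
h[0,1] = (2 - (-3)) / (1 - 0) = 5
h[-3,-2,-1] = (-6 - 1) / (-1 - (-3)) = -7/2
h[-2,-1,0] = (1 - (-6)) / (0 - (-2)) = 7/2
h[-1,0,1] = (5 - 1) / (1 - (-1)) = 2
h[-3,-2,-1,0] = (7/2 - (-7/2)) / (0 - (-3)) = 7/3
h[-2,-1,0,1] = (2 - 7/2) / (1 - (-2)) = -1/2
h[-3,-2,-1,0,1] = (-1/2 - 7/3) / (1 - (-3)) = -17/24
h(4) = 1 + 1·(7) + (-7/2)·(7)·(6) + (7/3)·(7)·(6)·(5) + (-17/24)·(7)·(6)·(5)·(4) = -244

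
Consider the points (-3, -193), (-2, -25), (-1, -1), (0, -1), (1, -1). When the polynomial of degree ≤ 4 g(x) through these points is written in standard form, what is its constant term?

-1

Build the Lagrange basis polynomials:
L_0(x) = (x + 2)(x + 1)x(x - 1) / [24] = (1/24)x^4 + (1/12)x^3 - (1/24)x^2 - (1/12)x
L_1(x) = (x + 3)(x + 1)x(x - 1) / [-6] = -(1/6)x^4 - (1/2)x^3 + (1/6)x^2 + (1/2)x
L_2(x) = (x + 3)(x + 2)x(x - 1) / [4] = (1/4)x^4 + x^3 + (1/4)x^2 - (3/2)x
L_3(x) = (x + 3)(x + 2)(x + 1)(x - 1) / [-6] = -(1/6)x^4 - (5/6)x^3 - (5/6)x^2 + (5/6)x + 1
L_4(x) = (x + 3)(x + 2)(x + 1)x / [24] = (1/24)x^4 + (1/4)x^3 + (11/24)x^2 + (1/4)x
g(x) = (-193)·L_0 + (-25)·L_1 + (-1)·L_2 + (-1)·L_3 + (-1)·L_4
Only the constant term is needed; take it from each L_i and combine:
(-193)·(0) + (-25)·(0) + (-1)·(0) + (-1)·(1) + (-1)·(0) = -1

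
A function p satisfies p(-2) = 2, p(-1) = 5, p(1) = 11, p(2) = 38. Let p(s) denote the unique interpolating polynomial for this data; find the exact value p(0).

Evaluate each Lagrange basis at s = 0:
L_0(0) = (1)·(-1)·(-2)/[(-1)·(-3)·(-4)] = -1/6
L_1(0) = (2)·(-1)·(-2)/[(1)·(-2)·(-3)] = 2/3
L_2(0) = (2)·(1)·(-2)/[(3)·(2)·(-1)] = 2/3
L_3(0) = (2)·(1)·(-1)/[(4)·(3)·(1)] = -1/6
Sum: 2·(-1/6) + 5·(2/3) + 11·(2/3) + 38·(-1/6) = 4

4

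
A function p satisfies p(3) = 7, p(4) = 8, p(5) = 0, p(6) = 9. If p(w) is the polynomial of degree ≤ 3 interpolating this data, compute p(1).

Evaluate each Lagrange basis at w = 1:
L_0(1) = (-3)·(-4)·(-5)/[(-1)·(-2)·(-3)] = 10
L_1(1) = (-2)·(-4)·(-5)/[(1)·(-1)·(-2)] = -20
L_2(1) = (-2)·(-3)·(-5)/[(2)·(1)·(-1)] = 15
L_3(1) = (-2)·(-3)·(-4)/[(3)·(2)·(1)] = -4
Sum: 7·(10) + 8·(-20) + 0 + 9·(-4) = -126

-126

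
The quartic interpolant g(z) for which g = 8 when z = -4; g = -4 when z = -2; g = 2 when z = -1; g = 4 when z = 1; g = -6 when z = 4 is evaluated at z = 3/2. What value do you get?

Evaluate each Lagrange basis at z = 3/2:
L_0(3/2) = (7/2)·(5/2)·(1/2)·(-5/2)/[(-2)·(-3)·(-5)·(-8)] = -35/768
L_1(3/2) = (11/2)·(5/2)·(1/2)·(-5/2)/[(2)·(-1)·(-3)·(-6)] = 275/576
L_2(3/2) = (11/2)·(7/2)·(1/2)·(-5/2)/[(3)·(1)·(-2)·(-5)] = -77/96
L_3(3/2) = (11/2)·(7/2)·(5/2)·(-5/2)/[(5)·(3)·(2)·(-3)] = 385/288
L_4(3/2) = (11/2)·(7/2)·(5/2)·(1/2)/[(8)·(6)·(5)·(3)] = 77/2304
Sum: 8·(-35/768) + (-4)·(275/576) + 2·(-77/96) + 4·(385/288) + (-6)·(77/2304) = 487/384

487/384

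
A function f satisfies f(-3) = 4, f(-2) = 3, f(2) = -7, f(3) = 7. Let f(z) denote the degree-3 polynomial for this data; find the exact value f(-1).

L_0(-1) = (1)·(-3)·(-4)/[(-1)·(-5)·(-6)] = -2/5
L_1(-1) = (2)·(-3)·(-4)/[(1)·(-4)·(-5)] = 6/5
L_2(-1) = (2)·(1)·(-4)/[(5)·(4)·(-1)] = 2/5
L_3(-1) = (2)·(1)·(-3)/[(6)·(5)·(1)] = -1/5
Sum: 4·(-2/5) + 3·(6/5) + (-7)·(2/5) + 7·(-1/5) = -11/5

-11/5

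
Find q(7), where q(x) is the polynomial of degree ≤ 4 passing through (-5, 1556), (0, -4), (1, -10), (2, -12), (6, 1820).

Evaluate each Lagrange basis at x = 7:
L_0(7) = (7)·(6)·(5)·(1)/[(-5)·(-6)·(-7)·(-11)] = 1/11
L_1(7) = (12)·(6)·(5)·(1)/[(5)·(-1)·(-2)·(-6)] = -6
L_2(7) = (12)·(7)·(5)·(1)/[(6)·(1)·(-1)·(-5)] = 14
L_3(7) = (12)·(7)·(6)·(1)/[(7)·(2)·(1)·(-4)] = -9
L_4(7) = (12)·(7)·(6)·(5)/[(11)·(6)·(5)·(4)] = 21/11
Sum: 1556·(1/11) + (-4)·(-6) + (-10)·(14) + (-12)·(-9) + 1820·(21/11) = 3608

3608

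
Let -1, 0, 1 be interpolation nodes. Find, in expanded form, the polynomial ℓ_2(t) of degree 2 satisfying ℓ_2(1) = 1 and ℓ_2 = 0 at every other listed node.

ℓ_2(t) = (t + 1)t / [(2)·(1)]
       = (t^2 + t) / (2)

ℓ_2(t) = (1/2)t^2 + (1/2)t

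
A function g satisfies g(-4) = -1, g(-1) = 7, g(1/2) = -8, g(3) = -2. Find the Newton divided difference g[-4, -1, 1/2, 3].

g[-4,-1] = (7 - (-1)) / (-1 - (-4)) = 8/3
g[-1,1/2] = (-8 - 7) / (1/2 - (-1)) = -10
g[1/2,3] = (-2 - (-8)) / (3 - 1/2) = 12/5
g[-4,-1,1/2] = (-10 - 8/3) / (1/2 - (-4)) = -76/27
g[-1,1/2,3] = (12/5 - (-10)) / (3 - (-1)) = 31/10
g[-4,-1,1/2,3] = (31/10 - (-76/27)) / (3 - (-4)) = 1597/1890

1597/1890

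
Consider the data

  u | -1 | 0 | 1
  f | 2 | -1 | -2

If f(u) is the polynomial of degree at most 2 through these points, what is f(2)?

Evaluate each Lagrange basis at u = 2:
L_0(2) = (2)·(1)/[(-1)·(-2)] = 1
L_1(2) = (3)·(1)/[(1)·(-1)] = -3
L_2(2) = (3)·(2)/[(2)·(1)] = 3
Sum: 2·(1) + (-1)·(-3) + (-2)·(3) = -1

-1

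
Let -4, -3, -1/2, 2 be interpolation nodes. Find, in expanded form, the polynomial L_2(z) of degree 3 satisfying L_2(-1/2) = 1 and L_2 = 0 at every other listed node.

L_2(z) = -(8/175)z^3 - (8/35)z^2 + (16/175)z + 192/175

L_2(z) = (z + 4)(z + 3)(z - 2) / [(7/2)·(5/2)·(-5/2)]
       = (z^3 + 5z^2 - 2z - 24) / (-175/8)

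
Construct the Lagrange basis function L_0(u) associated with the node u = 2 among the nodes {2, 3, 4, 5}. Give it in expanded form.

L_0(u) = -(1/6)u^3 + 2u^2 - (47/6)u + 10

L_0(u) = (u - 3)(u - 4)(u - 5) / [(-1)·(-2)·(-3)]
       = (u^3 - 12u^2 + 47u - 60) / (-6)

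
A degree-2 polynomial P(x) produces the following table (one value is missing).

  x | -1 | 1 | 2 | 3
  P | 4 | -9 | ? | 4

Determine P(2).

The 3 known values determine P uniquely (degree ≤ 2).
L_0(2) = (1)·(-1)/[(-2)·(-4)] = -1/8
L_1(2) = (3)·(-1)/[(2)·(-2)] = 3/4
L_2(2) = (3)·(1)/[(4)·(2)] = 3/8
Sum: 4·(-1/8) + (-9)·(3/4) + 4·(3/8) = -23/4

-23/4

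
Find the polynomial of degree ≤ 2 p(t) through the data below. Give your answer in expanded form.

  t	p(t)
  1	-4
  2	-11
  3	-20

L_0(t) = (t - 2)(t - 3) / [2] = (1/2)t^2 - (5/2)t + 3
L_1(t) = (t - 1)(t - 3) / [-1] = -t^2 + 4t - 3
L_2(t) = (t - 1)(t - 2) / [2] = (1/2)t^2 - (3/2)t + 1
p(t) = (-4)·L_0 + (-11)·L_1 + (-20)·L_2
  (-4)·L_0(t) = -2t^2 + 10t - 12
  (-11)·L_1(t) = 11t^2 - 44t + 33
  (-20)·L_2(t) = -10t^2 + 30t - 20
Adding term by term: -t^2 - 4t + 1

p(t) = -t^2 - 4t + 1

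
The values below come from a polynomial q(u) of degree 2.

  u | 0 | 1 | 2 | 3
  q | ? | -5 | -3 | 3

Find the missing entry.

-3

The 3 known values determine q uniquely (degree ≤ 2).
L_0(0) = (-2)·(-3)/[(-1)·(-2)] = 3
L_1(0) = (-1)·(-3)/[(1)·(-1)] = -3
L_2(0) = (-1)·(-2)/[(2)·(1)] = 1
Sum: (-5)·(3) + (-3)·(-3) + 3·(1) = -3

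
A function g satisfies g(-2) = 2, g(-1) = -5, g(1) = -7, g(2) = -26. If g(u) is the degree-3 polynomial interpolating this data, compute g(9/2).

-889/4

Evaluate each Lagrange basis at u = 9/2:
L_0(9/2) = (11/2)·(7/2)·(5/2)/[(-1)·(-3)·(-4)] = -385/96
L_1(9/2) = (13/2)·(7/2)·(5/2)/[(1)·(-2)·(-3)] = 455/48
L_2(9/2) = (13/2)·(11/2)·(5/2)/[(3)·(2)·(-1)] = -715/48
L_3(9/2) = (13/2)·(11/2)·(7/2)/[(4)·(3)·(1)] = 1001/96
Sum: 2·(-385/96) + (-5)·(455/48) + (-7)·(-715/48) + (-26)·(1001/96) = -889/4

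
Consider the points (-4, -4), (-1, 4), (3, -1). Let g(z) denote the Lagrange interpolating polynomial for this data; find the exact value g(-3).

-3/14

Evaluate each Lagrange basis at z = -3:
L_0(-3) = (-2)·(-6)/[(-3)·(-7)] = 4/7
L_1(-3) = (1)·(-6)/[(3)·(-4)] = 1/2
L_2(-3) = (1)·(-2)/[(7)·(4)] = -1/14
Sum: (-4)·(4/7) + 4·(1/2) + (-1)·(-1/14) = -3/14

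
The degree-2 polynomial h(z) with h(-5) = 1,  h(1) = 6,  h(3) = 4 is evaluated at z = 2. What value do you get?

L_0(2) = (1)·(-1)/[(-6)·(-8)] = -1/48
L_1(2) = (7)·(-1)/[(6)·(-2)] = 7/12
L_2(2) = (7)·(1)/[(8)·(2)] = 7/16
Sum: 1·(-1/48) + 6·(7/12) + 4·(7/16) = 251/48

251/48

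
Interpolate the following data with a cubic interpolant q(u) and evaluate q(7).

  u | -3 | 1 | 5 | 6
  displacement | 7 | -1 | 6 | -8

L_0(7) = (6)·(2)·(1)/[(-4)·(-8)·(-9)] = -1/24
L_1(7) = (10)·(2)·(1)/[(4)·(-4)·(-5)] = 1/4
L_2(7) = (10)·(6)·(1)/[(8)·(4)·(-1)] = -15/8
L_3(7) = (10)·(6)·(2)/[(9)·(5)·(1)] = 8/3
Sum: 7·(-1/24) + (-1)·(1/4) + 6·(-15/8) + (-8)·(8/3) = -265/8

-265/8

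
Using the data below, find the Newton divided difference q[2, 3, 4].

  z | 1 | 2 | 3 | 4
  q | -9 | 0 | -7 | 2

q[2,3] = (-7 - 0) / (3 - 2) = -7
q[3,4] = (2 - (-7)) / (4 - 3) = 9
q[2,3,4] = (9 - (-7)) / (4 - 2) = 8

8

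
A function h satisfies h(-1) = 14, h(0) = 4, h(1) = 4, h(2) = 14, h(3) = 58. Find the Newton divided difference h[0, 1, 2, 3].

4

h[0,1] = (4 - 4) / (1 - 0) = 0
h[1,2] = (14 - 4) / (2 - 1) = 10
h[2,3] = (58 - 14) / (3 - 2) = 44
h[0,1,2] = (10 - 0) / (2 - 0) = 5
h[1,2,3] = (44 - 10) / (3 - 1) = 17
h[0,1,2,3] = (17 - 5) / (3 - 0) = 4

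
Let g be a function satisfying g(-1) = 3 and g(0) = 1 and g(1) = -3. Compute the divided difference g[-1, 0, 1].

g[-1,0] = (1 - 3) / (0 - (-1)) = -2
g[0,1] = (-3 - 1) / (1 - 0) = -4
g[-1,0,1] = (-4 - (-2)) / (1 - (-1)) = -1

-1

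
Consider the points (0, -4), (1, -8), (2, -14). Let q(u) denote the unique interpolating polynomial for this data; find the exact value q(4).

L_0(4) = (3)·(2)/[(-1)·(-2)] = 3
L_1(4) = (4)·(2)/[(1)·(-1)] = -8
L_2(4) = (4)·(3)/[(2)·(1)] = 6
Sum: (-4)·(3) + (-8)·(-8) + (-14)·(6) = -32

-32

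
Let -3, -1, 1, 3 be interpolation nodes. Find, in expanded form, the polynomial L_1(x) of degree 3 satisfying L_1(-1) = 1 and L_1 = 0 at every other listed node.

L_1(x) = (x + 3)(x - 1)(x - 3) / [(2)·(-2)·(-4)]
       = (x^3 - x^2 - 9x + 9) / (16)

L_1(x) = (1/16)x^3 - (1/16)x^2 - (9/16)x + 9/16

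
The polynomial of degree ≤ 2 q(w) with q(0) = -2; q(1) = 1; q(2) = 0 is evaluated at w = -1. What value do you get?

-9

Using Newton's divided-difference form:
q[0,1] = (1 - (-2)) / (1 - 0) = 3
q[1,2] = (0 - 1) / (2 - 1) = -1
q[0,1,2] = (-1 - 3) / (2 - 0) = -2
q(-1) = -2 + 3·(-1) + (-2)·(-1)·(-2) = -9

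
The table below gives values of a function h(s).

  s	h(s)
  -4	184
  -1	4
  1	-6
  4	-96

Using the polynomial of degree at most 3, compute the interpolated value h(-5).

L_0(-5) = (-4)·(-6)·(-9)/[(-3)·(-5)·(-8)] = 9/5
L_1(-5) = (-1)·(-6)·(-9)/[(3)·(-2)·(-5)] = -9/5
L_2(-5) = (-1)·(-4)·(-9)/[(5)·(2)·(-3)] = 6/5
L_3(-5) = (-1)·(-4)·(-6)/[(8)·(5)·(3)] = -1/5
Sum: 184·(9/5) + 4·(-9/5) + (-6)·(6/5) + (-96)·(-1/5) = 336

336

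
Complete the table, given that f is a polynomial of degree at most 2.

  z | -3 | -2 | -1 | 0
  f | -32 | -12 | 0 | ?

The 3 known values determine f uniquely (degree ≤ 2).
L_0(0) = (2)·(1)/[(-1)·(-2)] = 1
L_1(0) = (3)·(1)/[(1)·(-1)] = -3
L_2(0) = (3)·(2)/[(2)·(1)] = 3
Sum: (-32)·(1) + (-12)·(-3) + 0 = 4

4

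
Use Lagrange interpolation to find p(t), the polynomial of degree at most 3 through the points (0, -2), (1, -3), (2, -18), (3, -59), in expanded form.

Build the Lagrange basis polynomials:
L_0(t) = (t - 1)(t - 2)(t - 3) / [-6] = -(1/6)t^3 + t^2 - (11/6)t + 1
L_1(t) = t(t - 2)(t - 3) / [2] = (1/2)t^3 - (5/2)t^2 + 3t
L_2(t) = t(t - 1)(t - 3) / [-2] = -(1/2)t^3 + 2t^2 - (3/2)t
L_3(t) = t(t - 1)(t - 2) / [6] = (1/6)t^3 - (1/2)t^2 + (1/3)t
p(t) = (-2)·L_0 + (-3)·L_1 + (-18)·L_2 + (-59)·L_3
  (-2)·L_0(t) = (1/3)t^3 - 2t^2 + (11/3)t - 2
  (-3)·L_1(t) = -(3/2)t^3 + (15/2)t^2 - 9t
  (-18)·L_2(t) = 9t^3 - 36t^2 + 27t
  (-59)·L_3(t) = -(59/6)t^3 + (59/2)t^2 - (59/3)t
Adding term by term: -2t^3 - t^2 + 2t - 2

p(t) = -2t^3 - t^2 + 2t - 2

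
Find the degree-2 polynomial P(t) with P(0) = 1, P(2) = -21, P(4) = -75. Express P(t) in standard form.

P(t) = -4t^2 - 3t + 1

Build the Lagrange basis polynomials:
L_0(t) = (t - 2)(t - 4) / [8] = (1/8)t^2 - (3/4)t + 1
L_1(t) = t(t - 4) / [-4] = -(1/4)t^2 + t
L_2(t) = t(t - 2) / [8] = (1/8)t^2 - (1/4)t
P(t) = 1·L_0 + (-21)·L_1 + (-75)·L_2
  1·L_0(t) = (1/8)t^2 - (3/4)t + 1
  (-21)·L_1(t) = (21/4)t^2 - 21t
  (-75)·L_2(t) = -(75/8)t^2 + (75/4)t
Adding term by term: -4t^2 - 3t + 1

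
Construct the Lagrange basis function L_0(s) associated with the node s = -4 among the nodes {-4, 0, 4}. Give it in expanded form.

L_0(s) = (1/32)s^2 - (1/8)s

L_0(s) = s(s - 4) / [(-4)·(-8)]
       = (s^2 - 4s) / (32)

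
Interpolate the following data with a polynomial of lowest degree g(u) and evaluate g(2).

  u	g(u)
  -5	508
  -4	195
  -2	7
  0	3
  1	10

39

Evaluate each Lagrange basis at u = 2:
L_0(2) = (6)·(4)·(2)·(1)/[(-1)·(-3)·(-5)·(-6)] = 8/15
L_1(2) = (7)·(4)·(2)·(1)/[(1)·(-2)·(-4)·(-5)] = -7/5
L_2(2) = (7)·(6)·(2)·(1)/[(3)·(2)·(-2)·(-3)] = 7/3
L_3(2) = (7)·(6)·(4)·(1)/[(5)·(4)·(2)·(-1)] = -21/5
L_4(2) = (7)·(6)·(4)·(2)/[(6)·(5)·(3)·(1)] = 56/15
Sum: 508·(8/15) + 195·(-7/5) + 7·(7/3) + 3·(-21/5) + 10·(56/15) = 39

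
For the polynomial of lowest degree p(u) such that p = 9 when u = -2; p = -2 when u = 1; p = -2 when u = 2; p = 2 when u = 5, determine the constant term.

-1/2

Build the Lagrange basis polynomials:
L_0(u) = (u - 1)(u - 2)(u - 5) / [-84] = -(1/84)u^3 + (2/21)u^2 - (17/84)u + 5/42
L_1(u) = (u + 2)(u - 2)(u - 5) / [12] = (1/12)u^3 - (5/12)u^2 - (1/3)u + 5/3
L_2(u) = (u + 2)(u - 1)(u - 5) / [-12] = -(1/12)u^3 + (1/3)u^2 + (7/12)u - 5/6
L_3(u) = (u + 2)(u - 1)(u - 2) / [84] = (1/84)u^3 - (1/84)u^2 - (1/21)u + 1/21
p(u) = 9·L_0 + (-2)·L_1 + (-2)·L_2 + 2·L_3
Only the constant term is needed; take it from each L_i and combine:
9·(5/42) + (-2)·(5/3) + (-2)·(-5/6) + 2·(1/21) = -1/2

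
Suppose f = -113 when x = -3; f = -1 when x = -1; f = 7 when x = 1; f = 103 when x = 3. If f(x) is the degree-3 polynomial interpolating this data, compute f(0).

4

Evaluate each Lagrange basis at x = 0:
L_0(0) = (1)·(-1)·(-3)/[(-2)·(-4)·(-6)] = -1/16
L_1(0) = (3)·(-1)·(-3)/[(2)·(-2)·(-4)] = 9/16
L_2(0) = (3)·(1)·(-3)/[(4)·(2)·(-2)] = 9/16
L_3(0) = (3)·(1)·(-1)/[(6)·(4)·(2)] = -1/16
Sum: (-113)·(-1/16) + (-1)·(9/16) + 7·(9/16) + 103·(-1/16) = 4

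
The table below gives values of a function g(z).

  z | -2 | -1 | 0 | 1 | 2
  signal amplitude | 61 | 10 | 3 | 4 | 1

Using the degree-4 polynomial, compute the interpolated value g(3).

Evaluate each Lagrange basis at z = 3:
L_0(3) = (4)·(3)·(2)·(1)/[(-1)·(-2)·(-3)·(-4)] = 1
L_1(3) = (5)·(3)·(2)·(1)/[(1)·(-1)·(-2)·(-3)] = -5
L_2(3) = (5)·(4)·(2)·(1)/[(2)·(1)·(-1)·(-2)] = 10
L_3(3) = (5)·(4)·(3)·(1)/[(3)·(2)·(1)·(-1)] = -10
L_4(3) = (5)·(4)·(3)·(2)/[(4)·(3)·(2)·(1)] = 5
Sum: 61·(1) + 10·(-5) + 3·(10) + 4·(-10) + 1·(5) = 6

6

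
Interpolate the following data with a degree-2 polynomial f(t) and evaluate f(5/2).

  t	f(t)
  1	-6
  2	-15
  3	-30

-87/4

Evaluate each Lagrange basis at t = 5/2:
L_0(5/2) = (1/2)·(-1/2)/[(-1)·(-2)] = -1/8
L_1(5/2) = (3/2)·(-1/2)/[(1)·(-1)] = 3/4
L_2(5/2) = (3/2)·(1/2)/[(2)·(1)] = 3/8
Sum: (-6)·(-1/8) + (-15)·(3/4) + (-30)·(3/8) = -87/4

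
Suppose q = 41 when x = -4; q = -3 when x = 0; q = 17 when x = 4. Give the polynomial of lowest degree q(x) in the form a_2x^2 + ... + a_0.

q(x) = 2x^2 - 3x - 3

Build the Lagrange basis polynomials:
L_0(x) = x(x - 4) / [32] = (1/32)x^2 - (1/8)x
L_1(x) = (x + 4)(x - 4) / [-16] = -(1/16)x^2 + 1
L_2(x) = (x + 4)x / [32] = (1/32)x^2 + (1/8)x
q(x) = 41·L_0 + (-3)·L_1 + 17·L_2
  41·L_0(x) = (41/32)x^2 - (41/8)x
  (-3)·L_1(x) = (3/16)x^2 - 3
  17·L_2(x) = (17/32)x^2 + (17/8)x
Adding term by term: 2x^2 - 3x - 3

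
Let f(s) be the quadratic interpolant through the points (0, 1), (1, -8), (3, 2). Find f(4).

Evaluate each Lagrange basis at s = 4:
L_0(4) = (3)·(1)/[(-1)·(-3)] = 1
L_1(4) = (4)·(1)/[(1)·(-2)] = -2
L_2(4) = (4)·(3)/[(3)·(2)] = 2
Sum: 1·(1) + (-8)·(-2) + 2·(2) = 21

21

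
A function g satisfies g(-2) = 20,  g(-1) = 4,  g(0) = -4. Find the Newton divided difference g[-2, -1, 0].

4

g[-2,-1] = (4 - 20) / (-1 - (-2)) = -16
g[-1,0] = (-4 - 4) / (0 - (-1)) = -8
g[-2,-1,0] = (-8 - (-16)) / (0 - (-2)) = 4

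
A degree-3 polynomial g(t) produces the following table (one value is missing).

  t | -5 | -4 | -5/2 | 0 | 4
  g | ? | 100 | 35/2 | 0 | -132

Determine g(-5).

The 4 known values determine g uniquely (degree ≤ 3).
Evaluate each Lagrange basis at t = -5:
L_0(-5) = (-5/2)·(-5)·(-9)/[(-3/2)·(-4)·(-8)] = 75/32
L_1(-5) = (-1)·(-5)·(-9)/[(3/2)·(-5/2)·(-13/2)] = -24/13
L_2(-5) = (-1)·(-5/2)·(-9)/[(4)·(5/2)·(-4)] = 9/16
L_3(-5) = (-1)·(-5/2)·(-5)/[(8)·(13/2)·(4)] = -25/416
Sum: 100·(75/32) + 35/2·(-24/13) + 0 + (-132)·(-25/416) = 210

210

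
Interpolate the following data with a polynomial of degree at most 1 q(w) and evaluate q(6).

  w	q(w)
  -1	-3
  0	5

L_0(6) = (6)/[(-1)] = -6
L_1(6) = (7)/[(1)] = 7
Sum: (-3)·(-6) + 5·(7) = 53

53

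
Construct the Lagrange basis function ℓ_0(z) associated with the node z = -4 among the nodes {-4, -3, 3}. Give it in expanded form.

ℓ_0(z) = (z + 3)(z - 3) / [(-1)·(-7)]
       = (z^2 - 9) / (7)

ℓ_0(z) = (1/7)z^2 - 9/7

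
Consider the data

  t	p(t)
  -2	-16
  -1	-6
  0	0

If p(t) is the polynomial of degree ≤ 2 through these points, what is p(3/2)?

3/2

L_0(3/2) = (5/2)·(3/2)/[(-1)·(-2)] = 15/8
L_1(3/2) = (7/2)·(3/2)/[(1)·(-1)] = -21/4
L_2(3/2) = (7/2)·(5/2)/[(2)·(1)] = 35/8
Sum: (-16)·(15/8) + (-6)·(-21/4) + 0 = 3/2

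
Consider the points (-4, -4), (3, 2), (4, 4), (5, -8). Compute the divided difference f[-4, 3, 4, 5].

f[-4,3] = (2 - (-4)) / (3 - (-4)) = 6/7
f[3,4] = (4 - 2) / (4 - 3) = 2
f[4,5] = (-8 - 4) / (5 - 4) = -12
f[-4,3,4] = (2 - 6/7) / (4 - (-4)) = 1/7
f[3,4,5] = (-12 - 2) / (5 - 3) = -7
f[-4,3,4,5] = (-7 - 1/7) / (5 - (-4)) = -50/63

-50/63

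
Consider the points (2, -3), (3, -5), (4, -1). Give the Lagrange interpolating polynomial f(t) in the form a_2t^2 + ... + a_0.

Build the Lagrange basis polynomials:
L_0(t) = (t - 3)(t - 4) / [2] = (1/2)t^2 - (7/2)t + 6
L_1(t) = (t - 2)(t - 4) / [-1] = -t^2 + 6t - 8
L_2(t) = (t - 2)(t - 3) / [2] = (1/2)t^2 - (5/2)t + 3
f(t) = (-3)·L_0 + (-5)·L_1 + (-1)·L_2
  (-3)·L_0(t) = -(3/2)t^2 + (21/2)t - 18
  (-5)·L_1(t) = 5t^2 - 30t + 40
  (-1)·L_2(t) = -(1/2)t^2 + (5/2)t - 3
Adding term by term: 3t^2 - 17t + 19

f(t) = 3t^2 - 17t + 19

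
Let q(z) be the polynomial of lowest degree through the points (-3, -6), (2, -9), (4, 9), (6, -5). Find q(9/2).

L_0(9/2) = (5/2)·(1/2)·(-3/2)/[(-5)·(-7)·(-9)] = 1/168
L_1(9/2) = (15/2)·(1/2)·(-3/2)/[(5)·(-2)·(-4)] = -9/64
L_2(9/2) = (15/2)·(5/2)·(-3/2)/[(7)·(2)·(-2)] = 225/224
L_3(9/2) = (15/2)·(5/2)·(1/2)/[(9)·(4)·(2)] = 25/192
Sum: (-6)·(1/168) + (-9)·(-9/64) + 9·(225/224) + (-5)·(25/192) = 202/21

202/21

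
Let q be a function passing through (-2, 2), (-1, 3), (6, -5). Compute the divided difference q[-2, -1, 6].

q[-2,-1] = (3 - 2) / (-1 - (-2)) = 1
q[-1,6] = (-5 - 3) / (6 - (-1)) = -8/7
q[-2,-1,6] = (-8/7 - 1) / (6 - (-2)) = -15/56

-15/56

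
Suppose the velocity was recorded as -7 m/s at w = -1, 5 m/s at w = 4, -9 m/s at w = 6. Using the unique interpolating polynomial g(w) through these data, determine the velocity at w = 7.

L_0(7) = (3)·(1)/[(-5)·(-7)] = 3/35
L_1(7) = (8)·(1)/[(5)·(-2)] = -4/5
L_2(7) = (8)·(3)/[(7)·(2)] = 12/7
Sum: (-7)·(3/35) + 5·(-4/5) + (-9)·(12/7) = -701/35

-701/35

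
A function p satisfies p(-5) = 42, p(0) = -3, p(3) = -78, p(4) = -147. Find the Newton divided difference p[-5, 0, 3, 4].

p[-5,0] = (-3 - 42) / (0 - (-5)) = -9
p[0,3] = (-78 - (-3)) / (3 - 0) = -25
p[3,4] = (-147 - (-78)) / (4 - 3) = -69
p[-5,0,3] = (-25 - (-9)) / (3 - (-5)) = -2
p[0,3,4] = (-69 - (-25)) / (4 - 0) = -11
p[-5,0,3,4] = (-11 - (-2)) / (4 - (-5)) = -1

-1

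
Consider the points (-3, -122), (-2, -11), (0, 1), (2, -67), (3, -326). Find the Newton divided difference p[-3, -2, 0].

p[-3,-2] = (-11 - (-122)) / (-2 - (-3)) = 111
p[-2,0] = (1 - (-11)) / (0 - (-2)) = 6
p[-3,-2,0] = (6 - 111) / (0 - (-3)) = -35

-35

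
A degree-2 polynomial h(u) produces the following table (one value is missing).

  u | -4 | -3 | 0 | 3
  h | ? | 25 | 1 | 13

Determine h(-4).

41

The 3 known values determine h uniquely (degree ≤ 2).
Evaluate each Lagrange basis at u = -4:
L_0(-4) = (-4)·(-7)/[(-3)·(-6)] = 14/9
L_1(-4) = (-1)·(-7)/[(3)·(-3)] = -7/9
L_2(-4) = (-1)·(-4)/[(6)·(3)] = 2/9
Sum: 25·(14/9) + 1·(-7/9) + 13·(2/9) = 41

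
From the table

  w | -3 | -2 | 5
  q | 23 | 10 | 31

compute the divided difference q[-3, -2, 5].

q[-3,-2] = (10 - 23) / (-2 - (-3)) = -13
q[-2,5] = (31 - 10) / (5 - (-2)) = 3
q[-3,-2,5] = (3 - (-13)) / (5 - (-3)) = 2

2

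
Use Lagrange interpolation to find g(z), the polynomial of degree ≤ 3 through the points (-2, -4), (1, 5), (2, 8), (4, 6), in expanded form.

g(z) = -(2/9)z^3 + (2/9)z^2 + (35/9)z + 10/9

L_0(z) = (z - 1)(z - 2)(z - 4) / [-72] = -(1/72)z^3 + (7/72)z^2 - (7/36)z + 1/9
L_1(z) = (z + 2)(z - 2)(z - 4) / [9] = (1/9)z^3 - (4/9)z^2 - (4/9)z + 16/9
L_2(z) = (z + 2)(z - 1)(z - 4) / [-8] = -(1/8)z^3 + (3/8)z^2 + (3/4)z - 1
L_3(z) = (z + 2)(z - 1)(z - 2) / [36] = (1/36)z^3 - (1/36)z^2 - (1/9)z + 1/9
g(z) = (-4)·L_0 + 5·L_1 + 8·L_2 + 6·L_3
  (-4)·L_0(z) = (1/18)z^3 - (7/18)z^2 + (7/9)z - 4/9
  5·L_1(z) = (5/9)z^3 - (20/9)z^2 - (20/9)z + 80/9
  8·L_2(z) = -z^3 + 3z^2 + 6z - 8
  6·L_3(z) = (1/6)z^3 - (1/6)z^2 - (2/3)z + 2/3
Adding term by term: -(2/9)z^3 + (2/9)z^2 + (35/9)z + 10/9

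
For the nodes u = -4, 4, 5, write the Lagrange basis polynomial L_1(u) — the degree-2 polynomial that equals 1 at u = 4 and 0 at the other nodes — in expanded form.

L_1(u) = -(1/8)u^2 + (1/8)u + 5/2

L_1(u) = (u + 4)(u - 5) / [(8)·(-1)]
       = (u^2 - u - 20) / (-8)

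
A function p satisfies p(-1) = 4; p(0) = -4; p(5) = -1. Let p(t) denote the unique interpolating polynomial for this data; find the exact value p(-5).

194/3

L_0(-5) = (-5)·(-10)/[(-1)·(-6)] = 25/3
L_1(-5) = (-4)·(-10)/[(1)·(-5)] = -8
L_2(-5) = (-4)·(-5)/[(6)·(5)] = 2/3
Sum: 4·(25/3) + (-4)·(-8) + (-1)·(2/3) = 194/3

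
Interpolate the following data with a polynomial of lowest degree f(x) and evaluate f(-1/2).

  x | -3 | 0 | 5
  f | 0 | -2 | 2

L_0(-1/2) = (-1/2)·(-11/2)/[(-3)·(-8)] = 11/96
L_1(-1/2) = (5/2)·(-11/2)/[(3)·(-5)] = 11/12
L_2(-1/2) = (5/2)·(-1/2)/[(8)·(5)] = -1/32
Sum: 0 + (-2)·(11/12) + 2·(-1/32) = -91/48

-91/48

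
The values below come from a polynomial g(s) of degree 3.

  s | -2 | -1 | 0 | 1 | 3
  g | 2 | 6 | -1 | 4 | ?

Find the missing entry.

The 4 known values determine g uniquely (degree ≤ 3).
L_0(3) = (4)·(3)·(2)/[(-1)·(-2)·(-3)] = -4
L_1(3) = (5)·(3)·(2)/[(1)·(-1)·(-2)] = 15
L_2(3) = (5)·(4)·(2)/[(2)·(1)·(-1)] = -20
L_3(3) = (5)·(4)·(3)/[(3)·(2)·(1)] = 10
Sum: 2·(-4) + 6·(15) + (-1)·(-20) + 4·(10) = 142

142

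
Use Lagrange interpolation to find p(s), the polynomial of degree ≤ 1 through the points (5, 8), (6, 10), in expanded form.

p(s) = 2s - 2

Build the Lagrange basis polynomials:
L_0(s) = (s - 6) / [-1] = -s + 6
L_1(s) = (s - 5) / [1] = s - 5
p(s) = 8·L_0 + 10·L_1
  8·L_0(s) = -8s + 48
  10·L_1(s) = 10s - 50
Adding term by term: 2s - 2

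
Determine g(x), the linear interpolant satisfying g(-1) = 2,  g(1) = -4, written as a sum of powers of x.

g(x) = -3x - 1

Build the Lagrange basis polynomials:
L_0(x) = (x - 1) / [-2] = -(1/2)x + 1/2
L_1(x) = (x + 1) / [2] = (1/2)x + 1/2
g(x) = 2·L_0 + (-4)·L_1
  2·L_0(x) = -x + 1
  (-4)·L_1(x) = -2x - 2
Adding term by term: -3x - 1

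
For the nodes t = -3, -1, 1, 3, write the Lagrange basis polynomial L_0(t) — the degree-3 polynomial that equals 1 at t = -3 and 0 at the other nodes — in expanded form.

L_0(t) = (t + 1)(t - 1)(t - 3) / [(-2)·(-4)·(-6)]
       = (t^3 - 3t^2 - t + 3) / (-48)

L_0(t) = -(1/48)t^3 + (1/16)t^2 + (1/48)t - 1/16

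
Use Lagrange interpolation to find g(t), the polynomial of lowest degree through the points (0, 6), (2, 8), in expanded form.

Build the Lagrange basis polynomials:
L_0(t) = (t - 2) / [-2] = -(1/2)t + 1
L_1(t) = t / [2] = (1/2)t
g(t) = 6·L_0 + 8·L_1
  6·L_0(t) = -3t + 6
  8·L_1(t) = 4t
Adding term by term: t + 6

g(t) = t + 6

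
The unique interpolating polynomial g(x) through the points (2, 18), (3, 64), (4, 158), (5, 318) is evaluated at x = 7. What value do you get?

Using Newton's divided-difference form:
g[2,3] = (64 - 18) / (3 - 2) = 46
g[3,4] = (158 - 64) / (4 - 3) = 94
g[4,5] = (318 - 158) / (5 - 4) = 160
g[2,3,4] = (94 - 46) / (4 - 2) = 24
g[3,4,5] = (160 - 94) / (5 - 3) = 33
g[2,3,4,5] = (33 - 24) / (5 - 2) = 3
g(7) = 18 + 46·(5) + 24·(5)·(4) + 3·(5)·(4)·(3) = 908

908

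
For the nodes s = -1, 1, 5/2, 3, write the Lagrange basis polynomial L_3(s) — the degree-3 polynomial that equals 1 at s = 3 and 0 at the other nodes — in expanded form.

L_3(s) = (s + 1)(s - 1)(s - 5/2) / [(4)·(2)·(1/2)]
       = (s^3 - (5/2)s^2 - s + 5/2) / (4)

L_3(s) = (1/4)s^3 - (5/8)s^2 - (1/4)s + 5/8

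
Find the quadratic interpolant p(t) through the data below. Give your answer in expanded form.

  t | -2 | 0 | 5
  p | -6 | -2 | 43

Build the Lagrange basis polynomials:
L_0(t) = t(t - 5) / [14] = (1/14)t^2 - (5/14)t
L_1(t) = (t + 2)(t - 5) / [-10] = -(1/10)t^2 + (3/10)t + 1
L_2(t) = (t + 2)t / [35] = (1/35)t^2 + (2/35)t
p(t) = (-6)·L_0 + (-2)·L_1 + 43·L_2
  (-6)·L_0(t) = -(3/7)t^2 + (15/7)t
  (-2)·L_1(t) = (1/5)t^2 - (3/5)t - 2
  43·L_2(t) = (43/35)t^2 + (86/35)t
Adding term by term: t^2 + 4t - 2

p(t) = t^2 + 4t - 2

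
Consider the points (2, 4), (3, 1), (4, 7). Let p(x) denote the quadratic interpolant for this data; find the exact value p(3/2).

Evaluate each Lagrange basis at x = 3/2:
L_0(3/2) = (-3/2)·(-5/2)/[(-1)·(-2)] = 15/8
L_1(3/2) = (-1/2)·(-5/2)/[(1)·(-1)] = -5/4
L_2(3/2) = (-1/2)·(-3/2)/[(2)·(1)] = 3/8
Sum: 4·(15/8) + 1·(-5/4) + 7·(3/8) = 71/8

71/8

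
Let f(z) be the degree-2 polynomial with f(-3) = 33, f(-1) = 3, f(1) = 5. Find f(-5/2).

45/2

Evaluate each Lagrange basis at z = -5/2:
L_0(-5/2) = (-3/2)·(-7/2)/[(-2)·(-4)] = 21/32
L_1(-5/2) = (1/2)·(-7/2)/[(2)·(-2)] = 7/16
L_2(-5/2) = (1/2)·(-3/2)/[(4)·(2)] = -3/32
Sum: 33·(21/32) + 3·(7/16) + 5·(-3/32) = 45/2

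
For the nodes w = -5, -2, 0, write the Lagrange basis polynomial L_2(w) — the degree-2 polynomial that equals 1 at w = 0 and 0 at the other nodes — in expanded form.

L_2(w) = (w + 5)(w + 2) / [(5)·(2)]
       = (w^2 + 7w + 10) / (10)

L_2(w) = (1/10)w^2 + (7/10)w + 1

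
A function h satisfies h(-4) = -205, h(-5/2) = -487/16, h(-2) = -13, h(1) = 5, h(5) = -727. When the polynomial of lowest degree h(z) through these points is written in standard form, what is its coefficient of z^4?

The leading coefficient equals the top divided difference h[-4,-5/2,-2,1,5].
h[-4,-5/2] = (-487/16 - (-205)) / (-5/2 - (-4)) = 931/8
h[-5/2,-2] = (-13 - (-487/16)) / (-2 - (-5/2)) = 279/8
h[-2,1] = (5 - (-13)) / (1 - (-2)) = 6
h[1,5] = (-727 - 5) / (5 - 1) = -183
h[-4,-5/2,-2] = (279/8 - 931/8) / (-2 - (-4)) = -163/4
h[-5/2,-2,1] = (6 - 279/8) / (1 - (-5/2)) = -33/4
h[-2,1,5] = (-183 - 6) / (5 - (-2)) = -27
h[-4,-5/2,-2,1] = (-33/4 - (-163/4)) / (1 - (-4)) = 13/2
h[-5/2,-2,1,5] = (-27 - (-33/4)) / (5 - (-5/2)) = -5/2
h[-4,-5/2,-2,1,5] = (-5/2 - 13/2) / (5 - (-4)) = -1

-1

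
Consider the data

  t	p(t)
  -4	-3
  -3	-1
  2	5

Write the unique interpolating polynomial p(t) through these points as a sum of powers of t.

p(t) = -(2/15)t^2 + (16/15)t + 17/5

Newton's divided differences:
p[-4,-3] = (-1 - (-3)) / (-3 - (-4)) = 2
p[-3,2] = (5 - (-1)) / (2 - (-3)) = 6/5
p[-4,-3,2] = (6/5 - 2) / (2 - (-4)) = -2/15
p(t) = -3 + 2·(t + 4) + (-2/15)·(t + 4)(t + 3)
Expanding: p(t) = -(2/15)t^2 + (16/15)t + 17/5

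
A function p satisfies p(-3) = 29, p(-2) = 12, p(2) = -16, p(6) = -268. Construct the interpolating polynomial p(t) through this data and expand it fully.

p(t) = -t^3 - t^2 - 3t + 2

L_0(t) = (t + 2)(t - 2)(t - 6) / [-45] = -(1/45)t^3 + (2/15)t^2 + (4/45)t - 8/15
L_1(t) = (t + 3)(t - 2)(t - 6) / [32] = (1/32)t^3 - (5/32)t^2 - (3/8)t + 9/8
L_2(t) = (t + 3)(t + 2)(t - 6) / [-80] = -(1/80)t^3 + (1/80)t^2 + (3/10)t + 9/20
L_3(t) = (t + 3)(t + 2)(t - 2) / [288] = (1/288)t^3 + (1/96)t^2 - (1/72)t - 1/24
p(t) = 29·L_0 + 12·L_1 + (-16)·L_2 + (-268)·L_3
  29·L_0(t) = -(29/45)t^3 + (58/15)t^2 + (116/45)t - 232/15
  12·L_1(t) = (3/8)t^3 - (15/8)t^2 - (9/2)t + 27/2
  (-16)·L_2(t) = (1/5)t^3 - (1/5)t^2 - (24/5)t - 36/5
  (-268)·L_3(t) = -(67/72)t^3 - (67/24)t^2 + (67/18)t + 67/6
Adding term by term: -t^3 - t^2 - 3t + 2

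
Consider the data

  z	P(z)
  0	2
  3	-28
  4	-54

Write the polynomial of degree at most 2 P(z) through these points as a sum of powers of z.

L_0(z) = (z - 3)(z - 4) / [12] = (1/12)z^2 - (7/12)z + 1
L_1(z) = z(z - 4) / [-3] = -(1/3)z^2 + (4/3)z
L_2(z) = z(z - 3) / [4] = (1/4)z^2 - (3/4)z
P(z) = 2·L_0 + (-28)·L_1 + (-54)·L_2
  2·L_0(z) = (1/6)z^2 - (7/6)z + 2
  (-28)·L_1(z) = (28/3)z^2 - (112/3)z
  (-54)·L_2(z) = -(27/2)z^2 + (81/2)z
Adding term by term: -4z^2 + 2z + 2

P(z) = -4z^2 + 2z + 2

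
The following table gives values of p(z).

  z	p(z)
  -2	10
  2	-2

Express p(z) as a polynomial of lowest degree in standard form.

p(z) = -3z + 4

Build the Lagrange basis polynomials:
L_0(z) = (z - 2) / [-4] = -(1/4)z + 1/2
L_1(z) = (z + 2) / [4] = (1/4)z + 1/2
p(z) = 10·L_0 + (-2)·L_1
  10·L_0(z) = -(5/2)z + 5
  (-2)·L_1(z) = -(1/2)z - 1
Adding term by term: -3z + 4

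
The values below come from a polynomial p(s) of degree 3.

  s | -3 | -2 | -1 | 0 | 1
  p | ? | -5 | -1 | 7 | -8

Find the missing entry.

22

The 4 known values determine p uniquely (degree ≤ 3).
L_0(-3) = (-2)·(-3)·(-4)/[(-1)·(-2)·(-3)] = 4
L_1(-3) = (-1)·(-3)·(-4)/[(1)·(-1)·(-2)] = -6
L_2(-3) = (-1)·(-2)·(-4)/[(2)·(1)·(-1)] = 4
L_3(-3) = (-1)·(-2)·(-3)/[(3)·(2)·(1)] = -1
Sum: (-5)·(4) + (-1)·(-6) + 7·(4) + (-8)·(-1) = 22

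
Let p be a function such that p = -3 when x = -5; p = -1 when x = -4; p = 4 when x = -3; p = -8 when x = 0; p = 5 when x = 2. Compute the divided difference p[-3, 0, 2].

p[-3,0] = (-8 - 4) / (0 - (-3)) = -4
p[0,2] = (5 - (-8)) / (2 - 0) = 13/2
p[-3,0,2] = (13/2 - (-4)) / (2 - (-3)) = 21/10

21/10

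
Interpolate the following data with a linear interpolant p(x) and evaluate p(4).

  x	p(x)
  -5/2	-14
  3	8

12

L_0(4) = (1)/[(-11/2)] = -2/11
L_1(4) = (13/2)/[(11/2)] = 13/11
Sum: (-14)·(-2/11) + 8·(13/11) = 12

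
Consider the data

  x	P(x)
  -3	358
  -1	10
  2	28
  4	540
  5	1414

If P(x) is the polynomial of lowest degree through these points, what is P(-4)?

1036

Using Newton's divided-difference form:
P[-3,-1] = (10 - 358) / (-1 - (-3)) = -174
P[-1,2] = (28 - 10) / (2 - (-1)) = 6
P[2,4] = (540 - 28) / (4 - 2) = 256
P[4,5] = (1414 - 540) / (5 - 4) = 874
P[-3,-1,2] = (6 - (-174)) / (2 - (-3)) = 36
P[-1,2,4] = (256 - 6) / (4 - (-1)) = 50
P[2,4,5] = (874 - 256) / (5 - 2) = 206
P[-3,-1,2,4] = (50 - 36) / (4 - (-3)) = 2
P[-1,2,4,5] = (206 - 50) / (5 - (-1)) = 26
P[-3,-1,2,4,5] = (26 - 2) / (5 - (-3)) = 3
P(-4) = 358 + (-174)·(-1) + 36·(-1)·(-3) + 2·(-1)·(-3)·(-6) + 3·(-1)·(-3)·(-6)·(-8) = 1036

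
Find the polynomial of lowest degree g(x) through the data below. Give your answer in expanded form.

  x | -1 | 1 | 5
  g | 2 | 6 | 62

g(x) = 2x^2 + 2x + 2

Newton's divided differences:
g[-1,1] = (6 - 2) / (1 - (-1)) = 2
g[1,5] = (62 - 6) / (5 - 1) = 14
g[-1,1,5] = (14 - 2) / (5 - (-1)) = 2
g(x) = 2 + 2·(x + 1) + 2·(x + 1)(x - 1)
Expanding: g(x) = 2x^2 + 2x + 2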